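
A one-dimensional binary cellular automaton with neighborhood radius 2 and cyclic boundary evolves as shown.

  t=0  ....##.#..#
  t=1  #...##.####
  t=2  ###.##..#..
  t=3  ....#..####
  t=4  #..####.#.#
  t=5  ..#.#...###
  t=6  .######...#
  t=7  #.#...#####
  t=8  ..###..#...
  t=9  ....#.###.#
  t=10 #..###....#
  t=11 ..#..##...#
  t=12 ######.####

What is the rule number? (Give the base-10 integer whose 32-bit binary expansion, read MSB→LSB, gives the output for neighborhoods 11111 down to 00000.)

  #####|.  b31=0 t=1,i=9
  ####.|.  b30=0 t=1,i=10
  ###.#|.  b29=0 t=2,i=2
  ###..|#  b28=1 t=1,i=0
  ##.##|.  b27=0 t=1,i=6
  ##.#.|.  b26=0 t=0,i=6
  ##..#|.  b25=0 t=2,i=6
  ##...|#  b24=1 t=1,i=1
  #.###|.  b23=0 t=1,i=7
  #.##.|#  b22=1 t=2,i=4
  #.#.#|#  b21=1 t=4,i=8
  #.#..|#  b20=1 t=0,i=7
  #..##|#  b19=1 t=2,i=10
  #..#.|#  b18=1 t=0,i=9
  #...#|#  b17=1 t=1,i=2
  #....|.  b16=0 t=0,i=1
  .####|#  b15=1 t=1,i=8
  .###.|.  b14=0 t=2,i=1
  .##.#|#  b13=1 t=0,i=5
  .##..|.  b12=0 t=2,i=5
  .#.##|#  b11=1 t=4,i=9
  .#.#.|#  b10=1 t=5,i=3
  .#..#|#  b9=1 t=0,i=8
  .#...|#  b8=1 t=0,i=0
  ..###|.  b7=0 t=2,i=0
  ..##.|#  b6=1 t=0,i=4
  ..#.#|#  b5=1 t=5,i=2
  ..#..|#  b4=1 t=0,i=10
  ...##|.  b3=0 t=0,i=3
  ...#.|#  b2=1 t=3,i=3
  ....#|.  b1=0 t=0,i=2
  .....|#  b0=1 t=8,i=10
  bits 00010001011111101010111101110101 = 293515125

293515125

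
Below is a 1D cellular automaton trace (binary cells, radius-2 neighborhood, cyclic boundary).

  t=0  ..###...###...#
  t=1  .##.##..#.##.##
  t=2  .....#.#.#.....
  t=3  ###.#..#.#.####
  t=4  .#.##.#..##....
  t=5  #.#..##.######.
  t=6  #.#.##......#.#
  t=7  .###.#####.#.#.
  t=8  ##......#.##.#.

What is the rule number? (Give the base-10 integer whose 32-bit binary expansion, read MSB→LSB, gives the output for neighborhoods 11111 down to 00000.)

  ##### -> .   bit 31 = 0  t=3,i=0
  ####. -> #   bit 30 = 1  t=3,i=1
  ###.# -> .   bit 29 = 0  t=3,i=2
  ###.. -> #   bit 28 = 1  t=0,i=4
  ##.## -> .   bit 27 = 0  t=1,i=0
  ##.#. -> #   bit 26 = 1  t=3,i=3
  ##..# -> .   bit 25 = 0  t=1,i=6
  ##... -> #   bit 24 = 1  t=0,i=5
  #.### -> .   bit 23 = 0  t=3,i=11
  #.##. -> .   bit 22 = 0  t=1,i=1
  #.#.# -> #   bit 21 = 1  t=2,i=7
  #.#.. -> #   bit 20 = 1  t=2,i=9
  #..## -> #   bit 19 = 1  t=0,i=1
  #..#. -> #   bit 18 = 1  t=1,i=7
  #...# -> .   bit 17 = 0  t=0,i=6
  #.... -> #   bit 16 = 1  t=2,i=11
  .#### -> .   bit 15 = 0  t=3,i=12
  .###. -> .   bit 14 = 0  t=0,i=3
  .##.# -> .   bit 13 = 0  t=1,i=2
  .##.. -> #   bit 12 = 1  t=1,i=5
  .#.## -> #   bit 11 = 1  t=1,i=9
  .#.#. -> .   bit 10 = 0  t=2,i=6
  .#..# -> .   bit 9 = 0  t=0,i=0
  .#... -> .   bit 8 = 0  t=2,i=10
  ..### -> #   bit 7 = 1  t=0,i=2
  ..##. -> #   bit 6 = 1  t=4,i=9
  ..#.# -> .   bit 5 = 0  t=1,i=8
  ..#.. -> #   bit 4 = 1  t=0,i=14
  ...## -> .   bit 3 = 0  t=0,i=7
  ...#. -> #   bit 2 = 1  t=0,i=13
  ....# -> .   bit 1 = 0  t=2,i=3
  ..... -> #   bit 0 = 1  t=2,i=0
  bits 01010101001111010001100011010101 = 1430067413

1430067413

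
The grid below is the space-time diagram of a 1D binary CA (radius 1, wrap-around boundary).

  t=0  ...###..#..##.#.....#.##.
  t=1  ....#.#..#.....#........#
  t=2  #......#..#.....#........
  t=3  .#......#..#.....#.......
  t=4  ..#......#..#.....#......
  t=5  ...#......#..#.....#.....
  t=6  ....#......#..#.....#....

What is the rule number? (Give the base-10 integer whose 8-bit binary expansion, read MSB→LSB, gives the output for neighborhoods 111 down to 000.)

  [7] ### => #  t=0,i=4
  [6] ##. => .  t=0,i=5
  [5] #.# => .  t=0,i=13
  [4] #.. => #  t=0,i=6
  [3] .## => .  t=0,i=3
  [2] .#. => .  t=0,i=8
  [1] ..# => .  t=0,i=2
  [0] ... => .  t=0,i=0
  bits 10010000 = 144

144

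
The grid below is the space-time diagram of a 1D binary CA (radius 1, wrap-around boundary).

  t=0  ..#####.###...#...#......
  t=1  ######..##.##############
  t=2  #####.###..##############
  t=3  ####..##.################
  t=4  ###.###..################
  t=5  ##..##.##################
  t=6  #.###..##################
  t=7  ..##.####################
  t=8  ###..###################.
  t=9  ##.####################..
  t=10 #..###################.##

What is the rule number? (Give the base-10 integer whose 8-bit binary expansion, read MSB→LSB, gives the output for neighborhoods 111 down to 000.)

  [7] ### => #  t=0,i=3
  [6] ##. => .  t=0,i=6
  [5] #.# => .  t=0,i=7
  [4] #.. => #  t=0,i=11
  [3] .## => #  t=0,i=2
  [2] .#. => #  t=0,i=14
  [1] ..# => #  t=0,i=1
  [0] ... => #  t=0,i=0
  bits 10011111 = 159

159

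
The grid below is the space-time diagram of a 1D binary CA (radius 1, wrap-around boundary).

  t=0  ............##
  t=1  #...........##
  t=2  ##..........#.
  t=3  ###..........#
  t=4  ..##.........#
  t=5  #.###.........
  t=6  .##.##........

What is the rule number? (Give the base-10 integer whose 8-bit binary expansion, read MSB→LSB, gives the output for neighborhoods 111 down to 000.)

120

  ### -> .   bit 7 = 0  t=1,i=13
  ##. -> #   bit 6 = 1  t=0,i=13
  #.# -> #   bit 5 = 1  t=2,i=13
  #.. -> #   bit 4 = 1  t=0,i=0
  .## -> #   bit 3 = 1  t=0,i=12
  .#. -> .   bit 2 = 0  t=2,i=12
  ..# -> .   bit 1 = 0  t=0,i=11
  ... -> .   bit 0 = 0  t=0,i=1
  bits 01111000 = 120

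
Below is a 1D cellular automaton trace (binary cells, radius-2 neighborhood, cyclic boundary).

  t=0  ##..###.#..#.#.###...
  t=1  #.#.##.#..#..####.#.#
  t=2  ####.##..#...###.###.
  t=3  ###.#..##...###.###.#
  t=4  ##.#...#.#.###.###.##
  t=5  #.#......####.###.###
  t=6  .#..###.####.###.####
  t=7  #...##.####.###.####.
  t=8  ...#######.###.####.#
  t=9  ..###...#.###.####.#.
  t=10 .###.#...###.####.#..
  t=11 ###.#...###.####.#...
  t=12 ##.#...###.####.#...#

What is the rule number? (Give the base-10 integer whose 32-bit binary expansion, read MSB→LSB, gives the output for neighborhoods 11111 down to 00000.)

1336273097

  nb #####: next=.  (t=8,i=5, bit31=0)
  nb ####.: next=#  (t=1,i=15, bit30=1)
  nb ###.#: next=.  (t=0,i=6, bit29=0)
  nb ###..: next=.  (t=0,i=17, bit28=0)
  nb ##.##: next=#  (t=2,i=4, bit27=1)
  nb ##.#.: next=#  (t=0,i=7, bit26=1)
  nb ##..#: next=#  (t=0,i=2, bit25=1)
  nb ##...: next=#  (t=0,i=18, bit24=1)
  nb #.###: next=#  (t=0,i=15, bit23=1)
  nb #.##.: next=.  (t=1,i=4, bit22=0)
  nb #.#.#: next=#  (t=0,i=13, bit21=1)
  nb #.#..: next=.  (t=0,i=8, bit20=0)
  nb #..##: next=.  (t=0,i=3, bit19=0)
  nb #..#.: next=#  (t=0,i=10, bit18=1)
  nb #...#: next=.  (t=0,i=19, bit17=0)
  nb #....: next=#  (t=5,i=4, bit16=1)
  nb .####: next=#  (t=1,i=14, bit15=1)
  nb .###.: next=#  (t=0,i=5, bit14=1)
  nb .##.#: next=#  (t=1,i=0, bit13=1)
  nb .##..: next=.  (t=0,i=1, bit12=0)
  nb .#.##: next=#  (t=0,i=14, bit11=1)
  nb .#.#.: next=.  (t=0,i=12, bit10=0)
  nb .#..#: next=.  (t=0,i=9, bit9=0)
  nb .#...: next=.  (t=2,i=10, bit8=0)
  nb ..###: next=#  (t=0,i=4, bit7=1)
  nb ..##.: next=#  (t=0,i=0, bit6=1)
  nb ..#.#: next=.  (t=0,i=11, bit5=0)
  nb ..#..: next=.  (t=1,i=10, bit4=0)
  nb ...##: next=#  (t=0,i=20, bit3=1)
  nb ...#.: next=.  (t=4,i=6, bit2=0)
  nb ....#: next=.  (t=5,i=7, bit1=0)
  nb .....: next=#  (t=5,i=5, bit0=1)
  bits 01001111101001011110100011001001 = 1336273097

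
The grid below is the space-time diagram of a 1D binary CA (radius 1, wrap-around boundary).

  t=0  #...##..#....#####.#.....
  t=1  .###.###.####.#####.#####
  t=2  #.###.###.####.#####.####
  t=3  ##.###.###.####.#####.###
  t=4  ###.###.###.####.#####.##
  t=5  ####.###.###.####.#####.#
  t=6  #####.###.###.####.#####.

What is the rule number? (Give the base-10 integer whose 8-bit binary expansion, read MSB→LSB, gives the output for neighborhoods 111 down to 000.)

243

  [7] ### => #  t=0,i=14
  [6] ##. => #  t=0,i=5
  [5] #.# => #  t=0,i=18
  [4] #.. => #  t=0,i=1
  [3] .## => .  t=0,i=4
  [2] .#. => .  t=0,i=0
  [1] ..# => #  t=0,i=3
  [0] ... => #  t=0,i=2
  bits 11110011 = 243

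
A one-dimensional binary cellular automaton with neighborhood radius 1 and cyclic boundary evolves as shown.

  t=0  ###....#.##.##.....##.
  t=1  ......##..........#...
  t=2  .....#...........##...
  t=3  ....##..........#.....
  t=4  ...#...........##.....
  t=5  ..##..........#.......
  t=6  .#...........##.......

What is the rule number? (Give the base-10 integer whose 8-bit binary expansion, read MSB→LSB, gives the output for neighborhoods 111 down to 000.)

  nb ###: next=.  (t=0,i=1, bit7=0)
  nb ##.: next=.  (t=0,i=2, bit6=0)
  nb #.#: next=.  (t=0,i=8, bit5=0)
  nb #..: next=.  (t=0,i=3, bit4=0)
  nb .##: next=.  (t=0,i=0, bit3=0)
  nb .#.: next=#  (t=0,i=7, bit2=1)
  nb ..#: next=#  (t=0,i=6, bit1=1)
  nb ...: next=.  (t=0,i=4, bit0=0)
  bits 00000110 = 6

6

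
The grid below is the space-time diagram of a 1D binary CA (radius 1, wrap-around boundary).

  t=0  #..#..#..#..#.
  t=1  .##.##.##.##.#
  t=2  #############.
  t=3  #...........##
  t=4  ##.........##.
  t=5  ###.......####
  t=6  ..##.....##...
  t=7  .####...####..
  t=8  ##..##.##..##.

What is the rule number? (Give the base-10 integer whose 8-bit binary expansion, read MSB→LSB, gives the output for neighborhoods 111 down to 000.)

122

  [7] ### => .  t=2,i=1
  [6] ##. => #  t=1,i=2
  [5] #.# => #  t=0,i=13
  [4] #.. => #  t=0,i=1
  [3] .## => #  t=1,i=1
  [2] .#. => .  t=0,i=0
  [1] ..# => #  t=0,i=2
  [0] ... => .  t=3,i=2
  bits 01111010 = 122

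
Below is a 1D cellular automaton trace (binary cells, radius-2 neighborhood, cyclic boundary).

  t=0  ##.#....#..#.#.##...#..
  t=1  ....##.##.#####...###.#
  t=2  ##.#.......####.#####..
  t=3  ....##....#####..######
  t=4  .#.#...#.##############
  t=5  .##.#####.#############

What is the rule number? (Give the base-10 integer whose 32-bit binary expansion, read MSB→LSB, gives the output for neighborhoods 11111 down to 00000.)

  #####|#  b31=1 t=1,i=12
  ####.|#  b30=1 t=1,i=13
  ###.#|#  b29=1 t=1,i=20
  ###..|#  b28=1 t=1,i=14
  ##.##|.  b27=0 t=1,i=6
  ##.#.|.  b26=0 t=0,i=2
  ##..#|#  b25=1 t=2,i=21
  ##...|.  b24=0 t=0,i=17
  #.###|.  b23=0 t=1,i=10
  #.##.|.  b22=0 t=0,i=15
  #.#.#|#  b21=1 t=0,i=13
  #.#..|.  b20=0 t=0,i=3
  #..##|#  b19=1 t=0,i=22
  #..#.|#  b18=1 t=0,i=10
  #...#|#  b17=1 t=0,i=18
  #....|#  b16=1 t=0,i=5
  .####|#  b15=1 t=1,i=11
  .###.|#  b14=1 t=1,i=19
  .##.#|.  b13=0 t=0,i=1
  .##..|.  b12=0 t=0,i=16
  .#.##|#  b11=1 t=0,i=14
  .#.#.|#  b10=1 t=0,i=12
  .#..#|.  b9=0 t=0,i=9
  .#...|#  b8=1 t=0,i=4
  ..###|#  b7=1 t=1,i=18
  ..##.|.  b6=0 t=0,i=0
  ..#.#|#  b5=1 t=0,i=11
  ..#..|#  b4=1 t=0,i=8
  ...##|#  b3=1 t=1,i=3
  ...#.|#  b2=1 t=0,i=7
  ....#|.  b1=0 t=0,i=6
  .....|.  b0=0 t=2,i=6
  bits 11110010001011111100110110111100 = 4063219132

4063219132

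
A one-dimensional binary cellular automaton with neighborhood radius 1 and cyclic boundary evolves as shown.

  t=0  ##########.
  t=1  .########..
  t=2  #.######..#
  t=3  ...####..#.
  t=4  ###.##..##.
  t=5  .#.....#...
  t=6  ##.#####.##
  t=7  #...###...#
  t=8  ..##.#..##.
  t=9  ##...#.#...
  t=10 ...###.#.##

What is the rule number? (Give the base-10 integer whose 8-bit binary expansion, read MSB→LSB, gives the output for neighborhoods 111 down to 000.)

135

  ###|#  b7=1 t=0,i=1
  ##.|.  b6=0 t=0,i=9
  #.#|.  b5=0 t=0,i=10
  #..|.  b4=0 t=1,i=9
  .##|.  b3=0 t=0,i=0
  .#.|#  b2=1 t=3,i=9
  ..#|#  b1=1 t=1,i=0
  ...|#  b0=1 t=1,i=10
  bits 10000111 = 135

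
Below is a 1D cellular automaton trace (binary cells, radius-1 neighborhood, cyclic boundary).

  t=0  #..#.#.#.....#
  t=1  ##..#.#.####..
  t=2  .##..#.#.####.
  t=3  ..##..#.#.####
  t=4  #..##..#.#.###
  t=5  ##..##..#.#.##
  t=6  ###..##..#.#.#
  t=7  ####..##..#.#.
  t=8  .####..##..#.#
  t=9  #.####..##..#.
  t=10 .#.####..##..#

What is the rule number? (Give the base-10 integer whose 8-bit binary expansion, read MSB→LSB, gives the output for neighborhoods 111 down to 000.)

  ###|#  b7=1 t=1,i=9
  ##.|#  b6=1 t=0,i=0
  #.#|#  b5=1 t=0,i=4
  #..|#  b4=1 t=0,i=1
  .##|.  b3=0 t=0,i=13
  .#.|.  b2=0 t=0,i=3
  ..#|.  b1=0 t=0,i=2
  ...|#  b0=1 t=0,i=9
  bits 11110001 = 241

241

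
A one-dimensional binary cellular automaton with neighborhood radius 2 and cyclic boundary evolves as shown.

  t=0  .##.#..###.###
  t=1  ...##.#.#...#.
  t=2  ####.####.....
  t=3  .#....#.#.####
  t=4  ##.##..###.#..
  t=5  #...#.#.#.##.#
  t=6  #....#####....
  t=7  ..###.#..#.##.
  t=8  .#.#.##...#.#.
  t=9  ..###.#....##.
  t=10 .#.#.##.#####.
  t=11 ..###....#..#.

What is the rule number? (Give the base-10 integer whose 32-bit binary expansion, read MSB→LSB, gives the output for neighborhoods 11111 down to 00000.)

339336267

  ##### -> .   bit 31 = 0  t=6,i=7
  ####. -> .   bit 30 = 0  t=2,i=2
  ###.# -> .   bit 29 = 0  t=0,i=9
  ###.. -> #   bit 28 = 1  t=2,i=8
  ##.## -> .   bit 27 = 0  t=0,i=0
  ##.#. -> #   bit 26 = 1  t=0,i=3
  ##..# -> .   bit 25 = 0  t=4,i=5
  ##... -> .   bit 24 = 0  t=2,i=9
  #.### -> .   bit 23 = 0  t=0,i=11
  #.##. -> .   bit 22 = 0  t=0,i=1
  #.#.# -> #   bit 21 = 1  t=1,i=6
  #.#.. -> #   bit 20 = 1  t=0,i=4
  #..## -> #   bit 19 = 1  t=0,i=6
  #..#. -> .   bit 18 = 0  t=7,i=8
  #...# -> .   bit 17 = 0  t=1,i=10
  #.... -> #   bit 16 = 1  t=1,i=0
  .#### -> #   bit 15 = 1  t=2,i=1
  .###. -> #   bit 14 = 1  t=0,i=8
  .##.# -> .   bit 13 = 0  t=0,i=2
  .##.. -> #   bit 12 = 1  t=4,i=4
  .#.## -> #   bit 11 = 1  t=3,i=9
  .#.#. -> #   bit 10 = 1  t=1,i=7
  .#..# -> .   bit 9 = 0  t=0,i=5
  .#... -> .   bit 8 = 0  t=1,i=9
  ..### -> .   bit 7 = 0  t=0,i=7
  ..##. -> #   bit 6 = 1  t=1,i=3
  ..#.# -> .   bit 5 = 0  t=3,i=6
  ..#.. -> .   bit 4 = 0  t=1,i=12
  ...## -> #   bit 3 = 1  t=1,i=2
  ...#. -> .   bit 2 = 0  t=1,i=11
  ....# -> #   bit 1 = 1  t=1,i=1
  ..... -> #   bit 0 = 1  t=2,i=11
  bits 00010100001110011101110001001011 = 339336267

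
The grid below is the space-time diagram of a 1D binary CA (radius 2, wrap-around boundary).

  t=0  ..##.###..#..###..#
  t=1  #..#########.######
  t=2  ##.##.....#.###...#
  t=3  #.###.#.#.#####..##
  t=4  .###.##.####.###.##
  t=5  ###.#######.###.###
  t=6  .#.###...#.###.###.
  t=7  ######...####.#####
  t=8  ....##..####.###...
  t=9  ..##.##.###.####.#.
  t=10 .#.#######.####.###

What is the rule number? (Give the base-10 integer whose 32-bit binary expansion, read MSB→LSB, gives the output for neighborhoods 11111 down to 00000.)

1593179066

  [31] ##### => .  t=1,i=5
  [30] ####. => #  t=1,i=10
  [29] ###.# => .  t=1,i=11
  [28] ###.. => #  t=0,i=7
  [27] ##.## => #  t=0,i=4
  [26] ##.#. => #  t=3,i=5
  [25] ##..# => #  t=0,i=8
  [24] ##... => .  t=2,i=5
  [23] #.### => #  t=0,i=5
  [22] #.##. => #  t=2,i=3
  [21] #.#.# => #  t=3,i=6
  [20] #.#.. => #  t=9,i=17
  [19] #..## => .  t=0,i=1
  [18] #..#. => #  t=0,i=9
  [17] #...# => .  t=2,i=16
  [16] #.... => #  t=2,i=6
  [15] .#### => #  t=1,i=4
  [14] .###. => #  t=0,i=6
  [13] .##.# => #  t=0,i=3
  [12] .##.. => #  t=2,i=4
  [11] .#.## => #  t=2,i=11
  [10] .#.#. => .  t=3,i=7
  [9] .#..# => #  t=0,i=0
  [8] .#... => #  t=9,i=18
  [7] ..### => #  t=0,i=13
  [6] ..##. => .  t=0,i=2
  [5] ..#.# => #  t=2,i=10
  [4] ..#.. => #  t=0,i=10
  [3] ...## => #  t=2,i=17
  [2] ...#. => .  t=2,i=9
  [1] ....# => #  t=2,i=8
  [0] ..... => .  t=2,i=7
  bits 01011110111101011111101110111010 = 1593179066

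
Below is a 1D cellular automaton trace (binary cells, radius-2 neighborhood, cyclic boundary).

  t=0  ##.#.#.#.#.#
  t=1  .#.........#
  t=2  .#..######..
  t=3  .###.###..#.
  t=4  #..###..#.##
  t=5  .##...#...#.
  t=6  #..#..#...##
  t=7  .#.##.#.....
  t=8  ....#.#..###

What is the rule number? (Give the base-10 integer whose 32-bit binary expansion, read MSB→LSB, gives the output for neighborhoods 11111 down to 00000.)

  nb #####: next=#  (t=2,i=6, bit31=1)
  nb ####.: next=.  (t=2,i=8, bit30=0)
  nb ###.#: next=#  (t=0,i=1, bit29=1)
  nb ###..: next=.  (t=2,i=9, bit28=0)
  nb ##.##: next=#  (t=3,i=4, bit27=1)
  nb ##.#.: next=.  (t=0,i=2, bit26=0)
  nb ##..#: next=#  (t=3,i=8, bit25=1)
  nb ##...: next=#  (t=2,i=10, bit24=1)
  nb #.###: next=#  (t=0,i=11, bit23=1)
  nb #.##.: next=.  (t=7,i=3, bit22=0)
  nb #.#.#: next=.  (t=0,i=3, bit21=0)
  nb #.#..: next=#  (t=1,i=1, bit20=1)
  nb #..##: next=#  (t=2,i=3, bit19=1)
  nb #..#.: next=.  (t=3,i=9, bit18=0)
  nb #...#: next=.  (t=2,i=11, bit17=0)
  nb #....: next=.  (t=1,i=3, bit16=0)
  nb .####: next=#  (t=2,i=5, bit15=1)
  nb .###.: next=.  (t=0,i=0, bit14=0)
  nb .##.#: next=#  (t=7,i=4, bit13=1)
  nb .##..: next=.  (t=5,i=2, bit12=0)
  nb .#.##: next=.  (t=0,i=10, bit11=0)
  nb .#.#.: next=.  (t=0,i=4, bit10=0)
  nb .#..#: next=#  (t=2,i=2, bit9=1)
  nb .#...: next=.  (t=1,i=2, bit8=0)
  nb ..###: next=.  (t=2,i=4, bit7=0)
  nb ..##.: next=.  (t=5,i=1, bit6=0)
  nb ..#.#: next=.  (t=1,i=11, bit5=0)
  nb ..#..: next=#  (t=2,i=1, bit4=1)
  nb ...##: next=.  (t=6,i=9, bit3=0)
  nb ...#.: next=.  (t=1,i=10, bit2=0)
  nb ....#: next=#  (t=1,i=9, bit1=1)
  nb .....: next=#  (t=1,i=4, bit0=1)
  bits 10101011100110001010001000010011 = 2878906899

2878906899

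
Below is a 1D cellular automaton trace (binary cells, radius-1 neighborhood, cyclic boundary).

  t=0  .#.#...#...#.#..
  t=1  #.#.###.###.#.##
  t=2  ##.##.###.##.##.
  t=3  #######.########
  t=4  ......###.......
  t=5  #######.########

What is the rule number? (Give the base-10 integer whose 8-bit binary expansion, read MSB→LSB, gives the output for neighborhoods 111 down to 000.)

123

  nb ###: next=.  (t=1,i=5, bit7=0)
  nb ##.: next=#  (t=1,i=0, bit6=1)
  nb #.#: next=#  (t=0,i=2, bit5=1)
  nb #..: next=#  (t=0,i=4, bit4=1)
  nb .##: next=#  (t=1,i=4, bit3=1)
  nb .#.: next=.  (t=0,i=1, bit2=0)
  nb ..#: next=#  (t=0,i=0, bit1=1)
  nb ...: next=#  (t=0,i=5, bit0=1)
  bits 01111011 = 123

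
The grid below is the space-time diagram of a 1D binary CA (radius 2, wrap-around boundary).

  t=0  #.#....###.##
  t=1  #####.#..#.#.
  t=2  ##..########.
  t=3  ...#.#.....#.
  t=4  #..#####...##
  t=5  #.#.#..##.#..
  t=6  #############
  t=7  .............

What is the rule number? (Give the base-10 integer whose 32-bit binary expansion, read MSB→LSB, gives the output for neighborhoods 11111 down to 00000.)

  #####|.  b31=0 t=1,i=2
  ####.|.  b30=0 t=1,i=3
  ###.#|#  b29=1 t=0,i=0
  ###..|#  b28=1 t=4,i=0
  ##.##|.  b27=0 t=0,i=10
  ##.#.|#  b26=1 t=0,i=1
  ##..#|.  b25=0 t=2,i=2
  ##...|#  b24=1 t=4,i=8
  #.###|#  b23=1 t=0,i=11
  #.##.|.  b22=0 t=2,i=0
  #.#.#|#  b21=1 t=1,i=11
  #.#..|#  b20=1 t=0,i=2
  #..##|#  b19=1 t=2,i=3
  #..#.|#  b18=1 t=1,i=8
  #...#|.  b17=0 t=4,i=9
  #....|#  b16=1 t=0,i=4
  .####|#  b15=1 t=1,i=1
  .###.|.  b14=0 t=0,i=8
  .##.#|#  b13=1 t=5,i=8
  .##..|.  b12=0 t=2,i=1
  .#.##|.  b11=0 t=1,i=12
  .#.#.|#  b10=1 t=1,i=10
  .#..#|#  b9=1 t=1,i=7
  .#...|#  b8=1 t=0,i=3
  ..###|.  b7=0 t=0,i=7
  ..##.|#  b6=1 t=5,i=7
  ..#.#|#  b5=1 t=1,i=9
  ..#..|#  b4=1 t=3,i=11
  ...##|#  b3=1 t=0,i=6
  ...#.|.  b2=0 t=3,i=2
  ....#|.  b1=0 t=0,i=5
  .....|.  b0=0 t=3,i=8
  bits 00110101101111011010011101111000 = 901621624

901621624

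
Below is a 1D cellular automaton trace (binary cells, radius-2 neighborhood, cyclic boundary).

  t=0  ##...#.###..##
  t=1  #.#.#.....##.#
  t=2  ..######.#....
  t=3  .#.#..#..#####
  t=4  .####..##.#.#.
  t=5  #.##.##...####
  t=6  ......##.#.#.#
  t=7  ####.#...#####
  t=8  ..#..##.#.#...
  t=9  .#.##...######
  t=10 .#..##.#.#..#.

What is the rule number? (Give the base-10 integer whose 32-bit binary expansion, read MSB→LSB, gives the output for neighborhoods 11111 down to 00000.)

  [31] ##### => .  t=2,i=4
  [30] ####. => #  t=0,i=0
  [29] ###.# => .  t=2,i=7
  [28] ###.. => .  t=0,i=1
  [27] ##.## => .  t=1,i=12
  [26] ##.#. => .  t=1,i=1
  [25] ##..# => #  t=0,i=10
  [24] ##... => #  t=0,i=2
  [23] #.### => .  t=0,i=7
  [22] #.##. => .  t=1,i=13
  [21] #.#.# => #  t=1,i=2
  [20] #.#.. => #  t=1,i=4
  [19] #..## => #  t=0,i=11
  [18] #..#. => .  t=3,i=5
  [17] #...# => .  t=0,i=3
  [16] #.... => #  t=1,i=6
  [15] .#### => #  t=0,i=13
  [14] .###. => .  t=0,i=8
  [13] .##.# => .  t=1,i=0
  [12] .##.. => #  t=5,i=6
  [11] .#.## => .  t=0,i=6
  [10] .#.#. => #  t=1,i=3
  [9] .#..# => #  t=3,i=4
  [8] .#... => #  t=1,i=5
  [7] ..### => .  t=0,i=12
  [6] ..##. => .  t=1,i=10
  [5] ..#.# => .  t=0,i=5
  [4] ..#.. => .  t=3,i=6
  [3] ...## => #  t=1,i=9
  [2] ...#. => #  t=0,i=4
  [1] ....# => .  t=1,i=8
  [0] ..... => #  t=1,i=7
  bits 01000011001110011001011100001101 = 1127847693

1127847693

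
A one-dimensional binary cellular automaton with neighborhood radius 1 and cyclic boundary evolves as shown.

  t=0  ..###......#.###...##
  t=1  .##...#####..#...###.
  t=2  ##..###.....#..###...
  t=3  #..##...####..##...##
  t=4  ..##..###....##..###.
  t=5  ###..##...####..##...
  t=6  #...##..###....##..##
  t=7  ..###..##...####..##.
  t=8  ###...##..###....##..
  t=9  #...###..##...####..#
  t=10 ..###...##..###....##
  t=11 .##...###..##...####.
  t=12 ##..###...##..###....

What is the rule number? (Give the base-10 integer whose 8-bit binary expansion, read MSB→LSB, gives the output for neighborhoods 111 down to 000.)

11

  nb ###: next=.  (t=0,i=3, bit7=0)
  nb ##.: next=.  (t=0,i=4, bit6=0)
  nb #.#: next=.  (t=0,i=12, bit5=0)
  nb #..: next=.  (t=0,i=0, bit4=0)
  nb .##: next=#  (t=0,i=2, bit3=1)
  nb .#.: next=.  (t=0,i=11, bit2=0)
  nb ..#: next=#  (t=0,i=1, bit1=1)
  nb ...: next=#  (t=0,i=6, bit0=1)
  bits 00001011 = 11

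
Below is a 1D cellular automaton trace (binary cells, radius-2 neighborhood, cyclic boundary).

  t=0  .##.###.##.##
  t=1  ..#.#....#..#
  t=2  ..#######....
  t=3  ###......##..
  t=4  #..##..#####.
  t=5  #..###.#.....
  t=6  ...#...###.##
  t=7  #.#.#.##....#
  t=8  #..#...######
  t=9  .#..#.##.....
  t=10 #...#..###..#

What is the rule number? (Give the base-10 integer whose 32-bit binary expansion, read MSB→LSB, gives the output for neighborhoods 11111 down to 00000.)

  #####|.  b31=0 t=2,i=4
  ####.|.  b30=0 t=2,i=7
  ###.#|.  b29=0 t=0,i=6
  ###..|.  b28=0 t=2,i=8
  ##.##|.  b27=0 t=0,i=0
  ##.#.|.  b26=0 t=4,i=12
  ##..#|#  b25=1 t=3,i=11
  ##...|#  b24=1 t=2,i=9
  #.###|#  b23=1 t=0,i=4
  #.##.|.  b22=0 t=0,i=1
  #.#.#|.  b21=0 t=7,i=2
  #.#..|#  b20=1 t=1,i=4
  #..##|.  b19=0 t=3,i=12
  #..#.|.  b18=0 t=1,i=1
  #...#|.  b17=0 t=6,i=1
  #....|#  b16=1 t=1,i=6
  .####|.  b15=0 t=2,i=3
  .###.|.  b14=0 t=0,i=5
  .##.#|#  b13=1 t=0,i=2
  .##..|#  b12=1 t=3,i=10
  .#.##|.  b11=0 t=7,i=5
  .#.#.|#  b10=1 t=1,i=3
  .#..#|.  b9=0 t=1,i=0
  .#...|#  b8=1 t=1,i=5
  ..###|#  b7=1 t=2,i=2
  ..##.|#  b6=1 t=3,i=9
  ..#.#|#  b5=1 t=1,i=2
  ..#..|.  b4=0 t=1,i=9
  ...##|#  b3=1 t=2,i=1
  ...#.|#  b2=1 t=1,i=8
  ....#|#  b1=1 t=1,i=7
  .....|.  b0=0 t=2,i=11
  bits 00000011100100010011010111101110 = 59848174

59848174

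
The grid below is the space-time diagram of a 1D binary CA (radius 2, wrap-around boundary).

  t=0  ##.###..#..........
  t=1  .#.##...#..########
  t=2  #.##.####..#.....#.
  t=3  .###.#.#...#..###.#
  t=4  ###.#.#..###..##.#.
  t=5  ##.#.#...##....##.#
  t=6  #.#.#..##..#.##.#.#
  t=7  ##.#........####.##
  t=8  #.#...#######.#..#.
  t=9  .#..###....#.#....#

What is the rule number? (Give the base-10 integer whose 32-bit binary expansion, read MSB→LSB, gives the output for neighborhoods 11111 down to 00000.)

  [31] ##### => .  t=1,i=13
  [30] ####. => #  t=1,i=17
  [29] ###.# => .  t=1,i=18
  [28] ###.. => .  t=0,i=5
  [27] ##.## => .  t=0,i=2
  [26] ##.#. => #  t=1,i=0
  [25] ##..# => .  t=0,i=6
  [24] ##... => #  t=1,i=5
  [23] #.### => #  t=0,i=3
  [22] #.##. => #  t=1,i=3
  [21] #.#.# => .  t=1,i=1
  [20] #.#.. => .  t=3,i=7
  [19] #..## => .  t=1,i=10
  [18] #..#. => .  t=0,i=7
  [17] #...# => #  t=1,i=6
  [16] #.... => .  t=0,i=10
  [15] .#### => .  t=1,i=12
  [14] .###. => #  t=0,i=4
  [13] .##.# => #  t=0,i=1
  [12] .##.. => .  t=1,i=4
  [11] .#.## => #  t=1,i=2
  [10] .#.#. => #  t=2,i=18
  [9] .#..# => .  t=1,i=9
  [8] .#... => .  t=0,i=9
  [7] ..### => #  t=1,i=11
  [6] ..##. => .  t=0,i=0
  [5] ..#.# => .  t=2,i=17
  [4] ..#.. => #  t=0,i=8
  [3] ...## => #  t=0,i=18
  [2] ...#. => #  t=1,i=7
  [1] ....# => #  t=0,i=17
  [0] ..... => #  t=0,i=11
  bits 01000101110000100110110010011111 = 1170369695

1170369695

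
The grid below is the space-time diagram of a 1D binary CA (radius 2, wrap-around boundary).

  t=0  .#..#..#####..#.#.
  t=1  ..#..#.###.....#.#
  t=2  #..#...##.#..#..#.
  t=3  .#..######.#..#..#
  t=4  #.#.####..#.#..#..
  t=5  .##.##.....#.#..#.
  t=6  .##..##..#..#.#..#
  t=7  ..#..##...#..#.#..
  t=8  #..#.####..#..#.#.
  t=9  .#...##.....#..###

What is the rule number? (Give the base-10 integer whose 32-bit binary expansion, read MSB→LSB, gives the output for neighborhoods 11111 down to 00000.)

  [31] ##### => #  t=0,i=9
  [30] ####. => .  t=0,i=10
  [29] ###.# => .  t=3,i=9
  [28] ###.. => .  t=0,i=11
  [27] ##.## => .  t=5,i=3
  [26] ##.#. => #  t=2,i=9
  [25] ##..# => .  t=0,i=12
  [24] ##... => #  t=1,i=10
  [23] #.### => #  t=1,i=7
  [22] #.##. => .  t=5,i=4
  [21] #.#.# => #  t=4,i=2
  [20] #.#.. => .  t=0,i=16
  [19] #..## => .  t=0,i=6
  [18] #..#. => .  t=0,i=0
  [17] #...# => #  t=2,i=5
  [16] #.... => .  t=1,i=11
  [15] .#### => #  t=0,i=8
  [14] .###. => #  t=1,i=8
  [13] .##.# => #  t=2,i=8
  [12] .##.. => #  t=5,i=5
  [11] .#.## => .  t=1,i=6
  [10] .#.#. => #  t=0,i=15
  [9] .#..# => #  t=0,i=2
  [8] .#... => #  t=2,i=4
  [7] ..### => #  t=0,i=7
  [6] ..##. => #  t=2,i=7
  [5] ..#.# => .  t=0,i=14
  [4] ..#.. => .  t=0,i=1
  [3] ...## => #  t=2,i=6
  [2] ...#. => .  t=1,i=14
  [1] ....# => #  t=1,i=13
  [0] ..... => .  t=1,i=12
  bits 10000101101000101111011111001010 = 2242049994

2242049994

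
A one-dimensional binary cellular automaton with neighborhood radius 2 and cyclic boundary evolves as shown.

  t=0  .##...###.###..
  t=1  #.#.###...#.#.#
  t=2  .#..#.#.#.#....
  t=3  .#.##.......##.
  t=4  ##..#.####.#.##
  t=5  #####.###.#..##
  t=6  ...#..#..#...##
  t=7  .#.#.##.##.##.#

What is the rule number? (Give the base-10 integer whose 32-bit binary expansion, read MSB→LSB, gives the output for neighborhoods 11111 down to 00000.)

  ##### -> .   bit 31 = 0  t=5,i=0
  ####. -> #   bit 30 = 1  t=4,i=0
  ###.# -> .   bit 29 = 0  t=0,i=8
  ###.. -> #   bit 28 = 1  t=0,i=12
  ##.## -> .   bit 27 = 0  t=0,i=9
  ##.#. -> #   bit 26 = 1  t=1,i=1
  ##..# -> #   bit 25 = 1  t=3,i=14
  ##... -> .   bit 24 = 0  t=0,i=3
  #.### -> #   bit 23 = 1  t=0,i=10
  #.##. -> .   bit 22 = 0  t=1,i=14
  #.#.# -> .   bit 21 = 0  t=1,i=2
  #.#.. -> .   bit 20 = 0  t=2,i=10
  #..## -> .   bit 19 = 0  t=5,i=12
  #..#. -> #   bit 18 = 1  t=2,i=3
  #...# -> #   bit 17 = 1  t=0,i=4
  #.... -> #   bit 16 = 1  t=2,i=12
  .#### -> #   bit 15 = 1  t=4,i=7
  .###. -> .   bit 14 = 0  t=0,i=7
  .##.# -> .   bit 13 = 0  t=1,i=0
  .##.. -> #   bit 12 = 1  t=0,i=2
  .#.## -> .   bit 11 = 0  t=1,i=3
  .#.#. -> .   bit 10 = 0  t=1,i=11
  .#..# -> .   bit 9 = 0  t=2,i=2
  .#... -> .   bit 8 = 0  t=2,i=11
  ..### -> #   bit 7 = 1  t=0,i=6
  ..##. -> .   bit 6 = 0  t=0,i=1
  ..#.# -> #   bit 5 = 1  t=1,i=10
  ..#.. -> #   bit 4 = 1  t=2,i=1
  ...## -> #   bit 3 = 1  t=0,i=0
  ...#. -> .   bit 2 = 0  t=1,i=9
  ....# -> .   bit 1 = 0  t=2,i=14
  ..... -> #   bit 0 = 1  t=2,i=13
  bits 01010110100001111001000010111001 = 1451724985

1451724985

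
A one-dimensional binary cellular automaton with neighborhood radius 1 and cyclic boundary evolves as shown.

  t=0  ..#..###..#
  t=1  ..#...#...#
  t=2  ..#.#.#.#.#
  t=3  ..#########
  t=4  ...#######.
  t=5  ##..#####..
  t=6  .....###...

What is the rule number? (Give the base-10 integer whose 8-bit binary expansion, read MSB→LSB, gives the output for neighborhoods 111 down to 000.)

165

  ###|#  b7=1 t=0,i=6
  ##.|.  b6=0 t=0,i=7
  #.#|#  b5=1 t=2,i=3
  #..|.  b4=0 t=0,i=0
  .##|.  b3=0 t=0,i=5
  .#.|#  b2=1 t=0,i=2
  ..#|.  b1=0 t=0,i=1
  ...|#  b0=1 t=1,i=4
  bits 10100101 = 165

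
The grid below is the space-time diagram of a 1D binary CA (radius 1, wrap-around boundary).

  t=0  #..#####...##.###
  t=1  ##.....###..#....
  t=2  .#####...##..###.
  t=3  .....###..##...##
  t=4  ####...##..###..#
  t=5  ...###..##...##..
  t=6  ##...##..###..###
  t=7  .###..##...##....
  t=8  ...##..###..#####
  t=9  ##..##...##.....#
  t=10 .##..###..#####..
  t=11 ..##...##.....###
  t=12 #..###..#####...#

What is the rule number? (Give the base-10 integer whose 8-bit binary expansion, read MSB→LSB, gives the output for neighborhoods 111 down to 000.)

  ###|.  b7=0 t=0,i=4
  ##.|#  b6=1 t=0,i=0
  #.#|.  b5=0 t=0,i=13
  #..|#  b4=1 t=0,i=1
  .##|.  b3=0 t=0,i=3
  .#.|.  b2=0 t=1,i=12
  ..#|.  b1=0 t=0,i=2
  ...|#  b0=1 t=0,i=9
  bits 01010001 = 81

81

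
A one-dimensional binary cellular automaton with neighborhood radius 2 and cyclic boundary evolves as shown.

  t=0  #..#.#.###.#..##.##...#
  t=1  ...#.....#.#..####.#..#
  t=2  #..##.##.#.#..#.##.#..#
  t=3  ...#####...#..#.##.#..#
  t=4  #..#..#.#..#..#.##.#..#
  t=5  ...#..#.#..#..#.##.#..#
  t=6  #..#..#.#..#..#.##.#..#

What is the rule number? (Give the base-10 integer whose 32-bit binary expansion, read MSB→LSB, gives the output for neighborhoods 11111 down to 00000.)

1766859251

  ##### -> .   bit 31 = 0  t=3,i=5
  ####. -> #   bit 30 = 1  t=1,i=16
  ###.# -> #   bit 29 = 1  t=0,i=9
  ###.. -> .   bit 28 = 0  t=3,i=7
  ##.## -> #   bit 27 = 1  t=0,i=16
  ##.#. -> .   bit 26 = 0  t=0,i=10
  ##..# -> .   bit 25 = 0  t=0,i=1
  ##... -> #   bit 24 = 1  t=0,i=19
  #.### -> .   bit 23 = 0  t=0,i=7
  #.##. -> #   bit 22 = 1  t=0,i=17
  #.#.# -> .   bit 21 = 0  t=0,i=5
  #.#.. -> #   bit 20 = 1  t=0,i=11
  #..## -> .   bit 19 = 0  t=0,i=13
  #..#. -> .   bit 18 = 0  t=0,i=2
  #...# -> .   bit 17 = 0  t=0,i=20
  #.... -> .   bit 16 = 0  t=1,i=5
  .#### -> .   bit 15 = 0  t=1,i=15
  .###. -> .   bit 14 = 0  t=0,i=8
  .##.# -> #   bit 13 = 1  t=0,i=15
  .##.. -> .   bit 12 = 0  t=0,i=0
  .#.## -> .   bit 11 = 0  t=0,i=6
  .#.#. -> .   bit 10 = 0  t=0,i=4
  .#..# -> .   bit 9 = 0  t=0,i=12
  .#... -> #   bit 8 = 1  t=1,i=0
  ..### -> #   bit 7 = 1  t=1,i=14
  ..##. -> #   bit 6 = 1  t=0,i=14
  ..#.# -> #   bit 5 = 1  t=0,i=3
  ..#.. -> #   bit 4 = 1  t=1,i=3
  ...## -> .   bit 3 = 0  t=0,i=21
  ...#. -> .   bit 2 = 0  t=1,i=2
  ....# -> #   bit 1 = 1  t=1,i=7
  ..... -> #   bit 0 = 1  t=1,i=6
  bits 01101001010100000010000111110011 = 1766859251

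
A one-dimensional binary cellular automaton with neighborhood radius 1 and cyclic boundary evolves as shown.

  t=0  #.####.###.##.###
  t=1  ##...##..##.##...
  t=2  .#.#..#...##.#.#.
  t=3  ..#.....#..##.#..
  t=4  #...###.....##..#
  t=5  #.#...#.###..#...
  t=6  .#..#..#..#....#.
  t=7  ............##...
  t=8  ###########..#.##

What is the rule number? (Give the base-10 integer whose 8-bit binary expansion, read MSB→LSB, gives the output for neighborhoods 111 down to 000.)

  ###|.  b7=0 t=0,i=3
  ##.|#  b6=1 t=0,i=0
  #.#|#  b5=1 t=0,i=1
  #..|.  b4=0 t=1,i=2
  .##|.  b3=0 t=0,i=2
  .#.|.  b2=0 t=2,i=1
  ..#|.  b1=0 t=1,i=4
  ...|#  b0=1 t=1,i=3
  bits 01100001 = 97

97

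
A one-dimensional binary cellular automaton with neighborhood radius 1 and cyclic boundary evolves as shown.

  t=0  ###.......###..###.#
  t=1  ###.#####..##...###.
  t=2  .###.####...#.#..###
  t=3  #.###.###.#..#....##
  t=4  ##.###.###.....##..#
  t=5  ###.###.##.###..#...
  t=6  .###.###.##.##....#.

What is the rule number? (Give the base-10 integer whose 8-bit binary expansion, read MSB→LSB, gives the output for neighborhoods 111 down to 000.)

  ###|#  b7=1 t=0,i=0
  ##.|#  b6=1 t=0,i=2
  #.#|#  b5=1 t=0,i=18
  #..|.  b4=0 t=0,i=3
  .##|.  b3=0 t=0,i=10
  .#.|.  b2=0 t=2,i=12
  ..#|.  b1=0 t=0,i=9
  ...|#  b0=1 t=0,i=4
  bits 11100001 = 225

225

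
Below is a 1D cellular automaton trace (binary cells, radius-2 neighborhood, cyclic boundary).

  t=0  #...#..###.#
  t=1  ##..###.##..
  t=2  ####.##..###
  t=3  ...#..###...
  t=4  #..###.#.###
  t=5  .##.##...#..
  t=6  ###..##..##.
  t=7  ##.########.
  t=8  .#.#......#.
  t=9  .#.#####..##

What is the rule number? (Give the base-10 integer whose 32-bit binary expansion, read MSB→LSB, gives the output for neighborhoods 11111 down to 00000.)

597259129

  ##### -> .   bit 31 = 0  t=2,i=0
  ####. -> .   bit 30 = 0  t=2,i=2
  ###.# -> #   bit 29 = 1  t=0,i=9
  ###.. -> .   bit 28 = 0  t=3,i=8
  ##.## -> .   bit 27 = 0  t=0,i=10
  ##.#. -> .   bit 26 = 0  t=4,i=6
  ##..# -> #   bit 25 = 1  t=1,i=2
  ##... -> #   bit 24 = 1  t=0,i=1
  #.### -> #   bit 23 = 1  t=4,i=9
  #.##. -> .   bit 22 = 0  t=0,i=11
  #.#.# -> .   bit 21 = 0  t=4,i=7
  #.#.. -> #   bit 20 = 1  t=8,i=3
  #..## -> #   bit 19 = 1  t=0,i=6
  #..#. -> .   bit 18 = 0  t=8,i=0
  #...# -> .   bit 17 = 0  t=0,i=2
  #.... -> #   bit 16 = 1  t=3,i=10
  .#### -> .   bit 15 = 0  t=2,i=10
  .###. -> #   bit 14 = 1  t=0,i=8
  .##.# -> #   bit 13 = 1  t=5,i=2
  .##.. -> #   bit 12 = 1  t=0,i=0
  .#.## -> .   bit 11 = 0  t=4,i=8
  .#.#. -> .   bit 10 = 0  t=8,i=2
  .#..# -> #   bit 9 = 1  t=0,i=5
  .#... -> #   bit 8 = 1  t=5,i=10
  ..### -> .   bit 7 = 0  t=0,i=7
  ..##. -> #   bit 6 = 1  t=1,i=0
  ..#.# -> #   bit 5 = 1  t=8,i=1
  ..#.. -> #   bit 4 = 1  t=0,i=4
  ...## -> #   bit 3 = 1  t=5,i=0
  ...#. -> .   bit 2 = 0  t=0,i=3
  ....# -> .   bit 1 = 0  t=3,i=1
  ..... -> #   bit 0 = 1  t=3,i=0
  bits 00100011100110010111001101111001 = 597259129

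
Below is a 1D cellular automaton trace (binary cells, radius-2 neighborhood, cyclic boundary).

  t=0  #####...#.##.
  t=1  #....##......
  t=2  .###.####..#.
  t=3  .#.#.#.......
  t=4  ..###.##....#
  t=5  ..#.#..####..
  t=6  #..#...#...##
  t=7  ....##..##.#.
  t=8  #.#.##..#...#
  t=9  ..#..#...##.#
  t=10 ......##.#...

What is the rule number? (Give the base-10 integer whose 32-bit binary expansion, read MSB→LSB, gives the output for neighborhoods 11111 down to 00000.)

564336066

  #####|.  b31=0 t=0,i=2
  ####.|.  b30=0 t=0,i=3
  ###.#|#  b29=1 t=2,i=3
  ###..|.  b28=0 t=0,i=4
  ##.##|.  b27=0 t=0,i=12
  ##.#.|.  b26=0 t=7,i=10
  ##..#|.  b25=0 t=2,i=9
  ##...|#  b24=1 t=0,i=5
  #.###|#  b23=1 t=0,i=0
  #.##.|.  b22=0 t=0,i=10
  #.#.#|#  b21=1 t=3,i=3
  #.#..|.  b20=0 t=3,i=5
  #..##|.  b19=0 t=2,i=0
  #..#.|.  b18=0 t=2,i=10
  #...#|#  b17=1 t=0,i=6
  #....|#  b16=1 t=1,i=2
  .####|.  b15=0 t=0,i=1
  .###.|.  b14=0 t=2,i=2
  .##.#|.  b13=0 t=0,i=11
  .##..|#  b12=1 t=1,i=6
  .#.##|.  b11=0 t=0,i=9
  .#.#.|#  b10=1 t=3,i=2
  .#..#|.  b9=0 t=2,i=12
  .#...|#  b8=1 t=1,i=1
  ..###|#  b7=1 t=2,i=1
  ..##.|#  b6=1 t=1,i=5
  ..#.#|.  b5=0 t=0,i=8
  ..#..|.  b4=0 t=1,i=0
  ...##|.  b3=0 t=1,i=4
  ...#.|.  b2=0 t=0,i=7
  ....#|#  b1=1 t=1,i=3
  .....|.  b0=0 t=1,i=9
  bits 00100001101000110001010111000010 = 564336066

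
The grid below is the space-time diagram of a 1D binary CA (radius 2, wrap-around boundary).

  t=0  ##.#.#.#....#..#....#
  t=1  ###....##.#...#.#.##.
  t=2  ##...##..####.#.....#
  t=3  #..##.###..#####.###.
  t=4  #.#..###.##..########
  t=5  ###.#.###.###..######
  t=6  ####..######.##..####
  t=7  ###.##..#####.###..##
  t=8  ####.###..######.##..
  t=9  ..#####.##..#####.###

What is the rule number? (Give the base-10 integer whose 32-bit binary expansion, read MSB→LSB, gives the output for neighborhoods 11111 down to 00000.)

  nb #####: next=#  (t=3,i=13, bit31=1)
  nb ####.: next=#  (t=2,i=11, bit30=1)
  nb ###.#: next=#  (t=0,i=1, bit29=1)
  nb ###..: next=.  (t=1,i=2, bit28=0)
  nb ##.##: next=#  (t=1,i=20, bit27=1)
  nb ##.#.: next=#  (t=0,i=2, bit26=1)
  nb ##..#: next=#  (t=2,i=7, bit25=1)
  nb ##...: next=.  (t=1,i=3, bit24=0)
  nb #.###: next=#  (t=1,i=0, bit23=1)
  nb #.##.: next=.  (t=1,i=18, bit22=0)
  nb #.#.#: next=.  (t=0,i=3, bit21=0)
  nb #.#..: next=#  (t=0,i=7, bit20=1)
  nb #..##: next=#  (t=2,i=8, bit19=1)
  nb #..#.: next=#  (t=0,i=14, bit18=1)
  nb #...#: next=#  (t=1,i=12, bit17=1)
  nb #....: next=.  (t=0,i=9, bit16=0)
  nb .####: next=.  (t=2,i=10, bit15=0)
  nb .###.: next=#  (t=0,i=0, bit14=1)
  nb .##.#: next=.  (t=1,i=8, bit13=0)
  nb .##..: next=#  (t=2,i=6, bit12=1)
  nb .#.##: next=.  (t=1,i=17, bit11=0)
  nb .#.#.: next=.  (t=0,i=4, bit10=0)
  nb .#..#: next=.  (t=0,i=13, bit9=0)
  nb .#...: next=#  (t=0,i=8, bit8=1)
  nb ..###: next=.  (t=0,i=20, bit7=0)
  nb ..##.: next=.  (t=1,i=7, bit6=0)
  nb ..#.#: next=#  (t=1,i=14, bit5=1)
  nb ..#..: next=.  (t=0,i=12, bit4=0)
  nb ...##: next=#  (t=0,i=19, bit3=1)
  nb ...#.: next=.  (t=0,i=11, bit2=0)
  nb ....#: next=#  (t=0,i=10, bit1=1)
  nb .....: next=#  (t=2,i=17, bit0=1)
  bits 11101110100111100101000100101011 = 4003352875

4003352875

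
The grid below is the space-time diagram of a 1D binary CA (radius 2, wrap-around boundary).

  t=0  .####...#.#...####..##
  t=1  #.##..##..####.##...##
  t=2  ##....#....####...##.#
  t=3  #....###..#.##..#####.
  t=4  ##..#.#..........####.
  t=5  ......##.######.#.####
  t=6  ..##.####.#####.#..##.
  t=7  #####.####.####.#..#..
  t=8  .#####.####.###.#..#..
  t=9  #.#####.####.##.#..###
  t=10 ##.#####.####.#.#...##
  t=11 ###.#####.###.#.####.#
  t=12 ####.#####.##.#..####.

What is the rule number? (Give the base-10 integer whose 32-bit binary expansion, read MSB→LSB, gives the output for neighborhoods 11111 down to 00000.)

3895648605

  ##### -> #   bit 31 = 1  t=3,i=18
  ####. -> #   bit 30 = 1  t=0,i=3
  ###.# -> #   bit 29 = 1  t=1,i=0
  ###.. -> .   bit 28 = 0  t=0,i=4
  ##.## -> #   bit 27 = 1  t=0,i=0
  ##.#. -> .   bit 26 = 0  t=3,i=21
  ##..# -> .   bit 25 = 0  t=0,i=18
  ##... -> .   bit 24 = 0  t=0,i=5
  #.### -> .   bit 23 = 0  t=0,i=1
  #.##. -> .   bit 22 = 0  t=1,i=2
  #.#.# -> #   bit 21 = 1  t=5,i=16
  #.#.. -> #   bit 20 = 1  t=0,i=10
  #..## -> .   bit 19 = 0  t=0,i=19
  #..#. -> .   bit 18 = 0  t=3,i=9
  #...# -> #   bit 17 = 1  t=0,i=6
  #.... -> .   bit 16 = 0  t=2,i=3
  .#### -> #   bit 15 = 1  t=0,i=2
  .###. -> #   bit 14 = 1  t=1,i=21
  .##.# -> #   bit 13 = 1  t=0,i=21
  .##.. -> .   bit 12 = 0  t=1,i=3
  .#.## -> .   bit 11 = 0  t=3,i=11
  .#.#. -> .   bit 10 = 0  t=0,i=9
  .#..# -> .   bit 9 = 0  t=6,i=17
  .#... -> #   bit 8 = 1  t=0,i=11
  ..### -> .   bit 7 = 0  t=0,i=14
  ..##. -> #   bit 6 = 1  t=0,i=20
  ..#.# -> .   bit 5 = 0  t=0,i=8
  ..#.. -> #   bit 4 = 1  t=2,i=6
  ...## -> #   bit 3 = 1  t=0,i=13
  ...#. -> #   bit 2 = 1  t=0,i=7
  ....# -> .   bit 1 = 0  t=2,i=4
  ..... -> #   bit 0 = 1  t=4,i=9
  bits 11101000001100101110000101011101 = 3895648605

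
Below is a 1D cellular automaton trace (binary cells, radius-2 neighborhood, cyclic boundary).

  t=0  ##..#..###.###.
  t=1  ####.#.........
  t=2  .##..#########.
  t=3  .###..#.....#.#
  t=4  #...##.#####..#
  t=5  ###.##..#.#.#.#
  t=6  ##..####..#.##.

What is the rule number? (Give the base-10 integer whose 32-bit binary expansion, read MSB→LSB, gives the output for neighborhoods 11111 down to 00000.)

  #####|.  b31=0 t=2,i=7
  ####.|#  b30=1 t=1,i=2
  ###.#|.  b29=0 t=0,i=9
  ###..|.  b28=0 t=2,i=13
  ##.##|.  b27=0 t=0,i=10
  ##.#.|.  b26=0 t=1,i=4
  ##..#|#  b25=1 t=0,i=2
  ##...|#  b24=1 t=4,i=1
  #.###|.  b23=0 t=0,i=11
  #.##.|#  b22=1 t=0,i=0
  #.#.#|#  b21=1 t=3,i=14
  #.#..|#  b20=1 t=1,i=5
  #..##|.  b19=0 t=0,i=6
  #..#.|#  b18=1 t=0,i=3
  #...#|#  b17=1 t=4,i=2
  #....|#  b16=1 t=1,i=7
  .####|#  b15=1 t=1,i=1
  .###.|.  b14=0 t=0,i=8
  .##.#|#  b13=1 t=4,i=5
  .##..|#  b12=1 t=0,i=1
  .#.##|#  b11=1 t=3,i=0
  .#.#.|.  b10=0 t=3,i=13
  .#..#|#  b9=1 t=0,i=5
  .#...|#  b8=1 t=1,i=6
  ..###|.  b7=0 t=0,i=7
  ..##.|#  b6=1 t=2,i=1
  ..#.#|.  b5=0 t=3,i=12
  ..#..|.  b4=0 t=0,i=4
  ...##|.  b3=0 t=1,i=14
  ...#.|#  b2=1 t=3,i=11
  ....#|#  b1=1 t=1,i=13
  .....|#  b0=1 t=1,i=8
  bits 01000011011101111011101101000111 = 1131920199

1131920199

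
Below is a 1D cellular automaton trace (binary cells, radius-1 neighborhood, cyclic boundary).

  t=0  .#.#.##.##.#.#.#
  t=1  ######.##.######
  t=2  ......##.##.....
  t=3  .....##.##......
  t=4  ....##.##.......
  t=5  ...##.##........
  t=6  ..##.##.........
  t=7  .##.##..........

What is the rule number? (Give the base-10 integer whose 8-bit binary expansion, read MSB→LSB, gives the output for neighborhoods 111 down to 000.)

46

  nb ###: next=.  (t=1,i=0, bit7=0)
  nb ##.: next=.  (t=0,i=6, bit6=0)
  nb #.#: next=#  (t=0,i=0, bit5=1)
  nb #..: next=.  (t=2,i=11, bit4=0)
  nb .##: next=#  (t=0,i=5, bit3=1)
  nb .#.: next=#  (t=0,i=1, bit2=1)
  nb ..#: next=#  (t=2,i=5, bit1=1)
  nb ...: next=.  (t=2,i=0, bit0=0)
  bits 00101110 = 46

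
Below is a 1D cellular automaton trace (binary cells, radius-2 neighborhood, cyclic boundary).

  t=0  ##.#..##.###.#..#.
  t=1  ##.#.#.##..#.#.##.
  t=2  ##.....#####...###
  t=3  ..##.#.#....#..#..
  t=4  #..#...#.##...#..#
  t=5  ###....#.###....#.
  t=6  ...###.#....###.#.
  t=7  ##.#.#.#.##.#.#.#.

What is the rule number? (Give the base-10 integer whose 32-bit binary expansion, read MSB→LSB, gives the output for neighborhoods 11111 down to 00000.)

727527586

  ##### -> .   bit 31 = 0  t=2,i=9
  ####. -> .   bit 30 = 0  t=2,i=0
  ###.# -> #   bit 29 = 1  t=0,i=11
  ###.. -> .   bit 28 = 0  t=2,i=1
  ##.## -> #   bit 27 = 1  t=0,i=8
  ##.#. -> .   bit 26 = 0  t=0,i=2
  ##..# -> #   bit 25 = 1  t=1,i=9
  ##... -> #   bit 24 = 1  t=2,i=2
  #.### -> .   bit 23 = 0  t=0,i=9
  #.##. -> #   bit 22 = 1  t=0,i=0
  #.#.# -> .   bit 21 = 0  t=1,i=3
  #.#.. -> #   bit 20 = 1  t=0,i=3
  #..## -> #   bit 19 = 1  t=0,i=5
  #..#. -> #   bit 18 = 1  t=0,i=15
  #...# -> .   bit 17 = 0  t=2,i=13
  #.... -> #   bit 16 = 1  t=2,i=3
  .#### -> .   bit 15 = 0  t=2,i=8
  .###. -> .   bit 14 = 0  t=0,i=10
  .##.# -> #   bit 13 = 1  t=0,i=1
  .##.. -> #   bit 12 = 1  t=1,i=8
  .#.## -> .   bit 11 = 0  t=0,i=17
  .#.#. -> .   bit 10 = 0  t=1,i=4
  .#..# -> .   bit 9 = 0  t=0,i=4
  .#... -> .   bit 8 = 0  t=3,i=8
  ..### -> #   bit 7 = 1  t=2,i=7
  ..##. -> .   bit 6 = 0  t=0,i=6
  ..#.# -> #   bit 5 = 1  t=0,i=16
  ..#.. -> .   bit 4 = 0  t=3,i=12
  ...## -> .   bit 3 = 0  t=2,i=6
  ...#. -> .   bit 2 = 0  t=3,i=11
  ....# -> #   bit 1 = 1  t=2,i=5
  ..... -> .   bit 0 = 0  t=2,i=4
  bits 00101011010111010011000010100010 = 727527586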